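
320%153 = 14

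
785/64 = 785/64 = 12.27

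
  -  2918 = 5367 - 8285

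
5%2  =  1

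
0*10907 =0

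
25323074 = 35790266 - 10467192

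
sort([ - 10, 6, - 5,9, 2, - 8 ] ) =[-10,-8,-5,2,  6  ,  9 ] 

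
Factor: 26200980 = 2^2 * 3^2*5^1*13^1*11197^1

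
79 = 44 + 35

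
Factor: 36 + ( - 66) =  - 2^1*3^1*5^1 = - 30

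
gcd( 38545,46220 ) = 5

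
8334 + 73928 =82262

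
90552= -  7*( - 12936) 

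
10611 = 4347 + 6264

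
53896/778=69 + 107/389 = 69.28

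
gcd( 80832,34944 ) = 192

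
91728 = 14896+76832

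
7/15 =7/15 = 0.47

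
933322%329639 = 274044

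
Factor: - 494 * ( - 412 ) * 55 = 2^3*5^1* 11^1*13^1*19^1*103^1 = 11194040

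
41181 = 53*777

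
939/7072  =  939/7072= 0.13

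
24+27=51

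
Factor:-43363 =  - 103^1*421^1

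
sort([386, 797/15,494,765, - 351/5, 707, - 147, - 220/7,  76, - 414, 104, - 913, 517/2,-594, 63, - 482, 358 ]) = [ - 913, - 594, - 482, -414, - 147, - 351/5,-220/7,797/15, 63,76, 104, 517/2,358, 386, 494, 707,765]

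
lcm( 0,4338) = 0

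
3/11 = 3/11 = 0.27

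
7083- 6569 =514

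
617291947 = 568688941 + 48603006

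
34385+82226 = 116611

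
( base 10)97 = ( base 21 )4D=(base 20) 4H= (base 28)3d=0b1100001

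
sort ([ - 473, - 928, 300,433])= [ - 928, - 473,300 , 433 ]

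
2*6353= 12706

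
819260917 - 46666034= 772594883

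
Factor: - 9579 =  - 3^1*31^1*103^1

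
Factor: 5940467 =13^1*456959^1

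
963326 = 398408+564918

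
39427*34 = 1340518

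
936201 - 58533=877668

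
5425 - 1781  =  3644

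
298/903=298/903 = 0.33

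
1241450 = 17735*70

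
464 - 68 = 396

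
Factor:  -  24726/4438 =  - 3^1*7^ ( - 1)*13^1 = - 39/7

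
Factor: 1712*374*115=2^5*5^1*11^1*17^1*23^1*107^1 = 73633120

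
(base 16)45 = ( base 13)54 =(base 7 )126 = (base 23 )30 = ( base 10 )69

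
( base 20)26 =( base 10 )46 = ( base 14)34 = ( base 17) 2C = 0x2E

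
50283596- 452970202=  - 402686606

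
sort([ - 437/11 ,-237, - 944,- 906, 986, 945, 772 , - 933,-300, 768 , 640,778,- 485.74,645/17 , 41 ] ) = [ - 944, - 933, - 906,-485.74 ,  -  300, - 237,-437/11 , 645/17, 41,  640 , 768,772,778,945,  986 ]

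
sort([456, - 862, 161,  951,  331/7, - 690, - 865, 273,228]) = [ - 865, - 862,  -  690, 331/7, 161,228, 273, 456, 951] 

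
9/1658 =9/1658  =  0.01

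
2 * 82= 164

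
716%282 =152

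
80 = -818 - - 898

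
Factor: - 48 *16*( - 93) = 2^8 * 3^2*31^1 = 71424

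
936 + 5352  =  6288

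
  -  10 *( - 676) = 6760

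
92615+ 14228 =106843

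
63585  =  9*7065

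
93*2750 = 255750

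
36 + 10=46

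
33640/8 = 4205=4205.00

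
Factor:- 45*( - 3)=3^3*5^1=135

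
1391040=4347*320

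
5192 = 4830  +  362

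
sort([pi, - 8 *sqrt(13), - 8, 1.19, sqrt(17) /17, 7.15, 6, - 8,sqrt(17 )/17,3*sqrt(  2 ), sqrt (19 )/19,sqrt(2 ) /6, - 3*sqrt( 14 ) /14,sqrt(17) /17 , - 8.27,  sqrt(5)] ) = [ - 8*sqrt(13), - 8.27 , - 8, - 8, - 3*sqrt (14) /14, sqrt(19)/19,  sqrt(2)/6, sqrt(17 ) /17,sqrt(17 ) /17 , sqrt( 17 )/17,1.19,sqrt( 5),pi,3*sqrt ( 2 ),6, 7.15 ]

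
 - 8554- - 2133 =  - 6421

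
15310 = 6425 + 8885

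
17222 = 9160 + 8062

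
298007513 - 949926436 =-651918923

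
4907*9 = 44163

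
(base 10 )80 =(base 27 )2Q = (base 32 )2G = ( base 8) 120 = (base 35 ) 2A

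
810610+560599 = 1371209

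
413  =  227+186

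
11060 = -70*(  -  158)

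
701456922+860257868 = 1561714790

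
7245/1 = 7245 = 7245.00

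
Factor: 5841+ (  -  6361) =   -  2^3*5^1 * 13^1 = -520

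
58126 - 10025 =48101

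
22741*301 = 6845041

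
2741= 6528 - 3787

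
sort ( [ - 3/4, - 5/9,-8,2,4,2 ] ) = [ - 8, - 3/4,-5/9, 2,  2,4]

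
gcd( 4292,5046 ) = 58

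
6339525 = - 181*(-35025 )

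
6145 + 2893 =9038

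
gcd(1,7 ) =1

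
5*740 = 3700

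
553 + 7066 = 7619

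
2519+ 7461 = 9980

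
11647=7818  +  3829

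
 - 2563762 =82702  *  ( - 31 ) 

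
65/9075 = 13/1815 = 0.01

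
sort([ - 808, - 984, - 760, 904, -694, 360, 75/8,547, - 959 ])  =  [-984 , - 959, - 808, - 760, -694, 75/8,  360,  547, 904] 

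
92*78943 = 7262756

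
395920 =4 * 98980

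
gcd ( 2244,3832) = 4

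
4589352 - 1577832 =3011520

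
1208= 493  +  715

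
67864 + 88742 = 156606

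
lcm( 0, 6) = 0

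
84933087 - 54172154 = 30760933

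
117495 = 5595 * 21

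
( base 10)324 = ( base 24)DC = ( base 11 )275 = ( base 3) 110000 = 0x144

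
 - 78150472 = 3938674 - 82089146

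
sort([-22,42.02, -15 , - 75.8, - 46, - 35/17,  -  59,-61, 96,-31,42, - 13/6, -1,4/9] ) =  [-75.8, - 61, - 59, - 46,-31, - 22, - 15, - 13/6,-35/17, - 1,4/9,42,42.02,96] 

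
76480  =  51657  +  24823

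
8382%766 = 722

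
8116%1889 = 560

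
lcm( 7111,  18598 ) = 241774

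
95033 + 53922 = 148955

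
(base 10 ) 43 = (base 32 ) 1b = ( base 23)1k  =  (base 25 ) 1i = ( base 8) 53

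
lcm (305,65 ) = 3965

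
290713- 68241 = 222472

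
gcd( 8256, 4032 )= 192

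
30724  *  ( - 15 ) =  - 460860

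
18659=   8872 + 9787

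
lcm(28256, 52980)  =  423840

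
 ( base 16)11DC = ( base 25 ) 77M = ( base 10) 4572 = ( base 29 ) 5cj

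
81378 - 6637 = 74741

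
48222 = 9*5358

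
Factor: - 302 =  - 2^1 *151^1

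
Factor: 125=5^3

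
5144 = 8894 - 3750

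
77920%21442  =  13594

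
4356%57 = 24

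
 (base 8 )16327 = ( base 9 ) 11113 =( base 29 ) 8MH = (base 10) 7383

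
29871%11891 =6089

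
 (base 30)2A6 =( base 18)690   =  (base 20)556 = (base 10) 2106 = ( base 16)83A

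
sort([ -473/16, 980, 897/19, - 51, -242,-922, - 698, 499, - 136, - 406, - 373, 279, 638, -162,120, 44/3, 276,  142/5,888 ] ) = [ - 922,  -  698,  -  406, - 373, - 242, - 162, - 136, - 51, -473/16,44/3,  142/5, 897/19, 120, 276, 279, 499, 638, 888, 980 ]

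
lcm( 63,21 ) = 63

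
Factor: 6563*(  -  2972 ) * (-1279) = 24947196844 = 2^2*743^1 * 1279^1*6563^1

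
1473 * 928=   1366944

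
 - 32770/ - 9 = 3641  +  1/9 = 3641.11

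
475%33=13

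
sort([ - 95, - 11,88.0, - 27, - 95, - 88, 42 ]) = [ - 95, - 95, - 88, - 27 , - 11, 42,  88.0]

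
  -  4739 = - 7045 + 2306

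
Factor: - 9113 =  - 13^1*701^1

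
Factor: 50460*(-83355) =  - 4206093300 = -2^2*3^2*  5^2*29^2*5557^1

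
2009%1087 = 922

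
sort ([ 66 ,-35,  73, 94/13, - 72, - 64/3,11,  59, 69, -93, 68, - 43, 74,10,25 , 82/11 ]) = [ - 93, - 72, - 43, - 35, - 64/3, 94/13,82/11 , 10,11,25, 59 , 66,  68,  69 , 73,74 ]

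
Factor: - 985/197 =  - 5  =  - 5^1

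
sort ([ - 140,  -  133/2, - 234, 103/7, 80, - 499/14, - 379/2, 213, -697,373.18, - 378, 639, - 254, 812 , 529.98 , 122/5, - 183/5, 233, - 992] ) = [ - 992, - 697, - 378,- 254, - 234 , - 379/2, - 140, - 133/2,-183/5, - 499/14,103/7, 122/5, 80, 213 , 233,373.18, 529.98, 639,  812 ]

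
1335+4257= 5592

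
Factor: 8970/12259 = 2^1 * 3^1*5^1 *41^ ( - 1)=30/41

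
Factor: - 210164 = -2^2*52541^1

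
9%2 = 1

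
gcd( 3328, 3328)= 3328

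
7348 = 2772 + 4576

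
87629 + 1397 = 89026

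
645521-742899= - 97378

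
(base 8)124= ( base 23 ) 3f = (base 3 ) 10010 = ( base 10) 84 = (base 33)2i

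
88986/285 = 312+22/95= 312.23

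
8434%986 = 546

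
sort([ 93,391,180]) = [93, 180, 391 ] 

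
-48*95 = -4560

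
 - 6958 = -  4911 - 2047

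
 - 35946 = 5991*(-6) 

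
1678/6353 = 1678/6353= 0.26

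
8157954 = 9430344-1272390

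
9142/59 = 9142/59 = 154.95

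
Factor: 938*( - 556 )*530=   -  2^4*5^1*7^1*53^1*67^1 * 139^1 = - 276409840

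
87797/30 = 87797/30 = 2926.57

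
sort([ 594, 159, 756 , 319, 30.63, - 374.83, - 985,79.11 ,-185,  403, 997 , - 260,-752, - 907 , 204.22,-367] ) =[ - 985, - 907,  -  752, - 374.83,  -  367,  -  260,  -  185 , 30.63,79.11, 159 , 204.22, 319,403 , 594  ,  756, 997]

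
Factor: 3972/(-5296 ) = -2^ ( - 2)*3^1 = - 3/4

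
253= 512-259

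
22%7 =1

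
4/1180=1/295 = 0.00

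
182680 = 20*9134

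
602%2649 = 602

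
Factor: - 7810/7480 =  - 2^(-2 )*17^( - 1 ) * 71^1 = - 71/68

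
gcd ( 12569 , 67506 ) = 1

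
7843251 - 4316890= 3526361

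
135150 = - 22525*(-6)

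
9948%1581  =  462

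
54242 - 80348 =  - 26106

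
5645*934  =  5272430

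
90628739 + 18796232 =109424971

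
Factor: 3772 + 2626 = 2^1*7^1*457^1=6398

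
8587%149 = 94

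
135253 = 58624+76629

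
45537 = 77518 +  - 31981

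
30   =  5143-5113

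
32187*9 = 289683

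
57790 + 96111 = 153901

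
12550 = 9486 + 3064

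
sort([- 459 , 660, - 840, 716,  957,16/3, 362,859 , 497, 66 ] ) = [-840  ,-459,  16/3, 66 , 362,  497,660,  716,859 , 957]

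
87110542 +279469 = 87390011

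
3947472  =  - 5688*( - 694)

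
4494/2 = 2247=2247.00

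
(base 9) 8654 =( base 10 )6367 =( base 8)14337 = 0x18df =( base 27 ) 8jm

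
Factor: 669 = 3^1*223^1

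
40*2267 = 90680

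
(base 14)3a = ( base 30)1M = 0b110100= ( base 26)20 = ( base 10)52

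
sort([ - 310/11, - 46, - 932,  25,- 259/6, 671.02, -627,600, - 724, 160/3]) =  [  -  932, - 724, -627, - 46,-259/6,-310/11, 25, 160/3,600, 671.02]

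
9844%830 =714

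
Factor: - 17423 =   -  7^1*19^1*131^1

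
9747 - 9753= - 6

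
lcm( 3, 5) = 15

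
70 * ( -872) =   -  61040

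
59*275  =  16225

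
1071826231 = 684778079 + 387048152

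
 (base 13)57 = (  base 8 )110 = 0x48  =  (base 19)3f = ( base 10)72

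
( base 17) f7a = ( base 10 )4464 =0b1000101110000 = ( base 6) 32400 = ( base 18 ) de0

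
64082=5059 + 59023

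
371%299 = 72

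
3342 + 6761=10103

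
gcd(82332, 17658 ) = 18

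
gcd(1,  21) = 1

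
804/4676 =201/1169= 0.17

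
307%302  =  5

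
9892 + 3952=13844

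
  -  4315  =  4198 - 8513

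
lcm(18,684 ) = 684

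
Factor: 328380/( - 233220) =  - 421/299 = - 13^( - 1 )*23^ ( - 1)*421^1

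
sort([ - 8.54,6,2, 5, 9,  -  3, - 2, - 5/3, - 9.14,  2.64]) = [ - 9.14, - 8.54, - 3,  -  2, - 5/3,2 , 2.64, 5,6,9]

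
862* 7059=6084858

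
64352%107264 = 64352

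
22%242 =22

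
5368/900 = 5  +  217/225  =  5.96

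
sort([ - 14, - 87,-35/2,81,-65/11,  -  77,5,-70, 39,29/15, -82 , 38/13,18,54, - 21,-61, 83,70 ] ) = [ - 87, - 82, - 77,-70 , - 61, - 21, - 35/2, - 14, - 65/11,29/15,38/13,5, 18, 39, 54, 70,81, 83] 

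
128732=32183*4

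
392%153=86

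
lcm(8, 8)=8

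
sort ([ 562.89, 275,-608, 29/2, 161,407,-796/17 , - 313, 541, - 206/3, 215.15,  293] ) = [- 608,  -  313,- 206/3 ,  -  796/17,29/2, 161, 215.15, 275,  293,407, 541,  562.89 ]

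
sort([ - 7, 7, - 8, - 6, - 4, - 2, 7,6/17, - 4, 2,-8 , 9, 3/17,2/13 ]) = [-8, - 8, - 7, - 6 , - 4,-4, - 2, 2/13,3/17,6/17,  2 , 7, 7, 9 ]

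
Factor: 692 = 2^2*173^1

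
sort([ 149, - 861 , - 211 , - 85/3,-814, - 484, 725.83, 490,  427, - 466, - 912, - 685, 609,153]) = [ - 912,-861, - 814,  -  685, - 484, - 466, - 211,-85/3, 149,153, 427, 490, 609, 725.83]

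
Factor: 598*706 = 422188  =  2^2*13^1*23^1*353^1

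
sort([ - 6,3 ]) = [ - 6, 3]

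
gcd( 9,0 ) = 9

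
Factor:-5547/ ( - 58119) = 43^2* 19373^( - 1)  =  1849/19373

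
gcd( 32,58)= 2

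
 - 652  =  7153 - 7805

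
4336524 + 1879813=6216337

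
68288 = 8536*8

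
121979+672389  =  794368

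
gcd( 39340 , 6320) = 20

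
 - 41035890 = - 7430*5523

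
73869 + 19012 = 92881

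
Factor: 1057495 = 5^1*211499^1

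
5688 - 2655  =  3033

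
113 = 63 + 50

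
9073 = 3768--5305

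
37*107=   3959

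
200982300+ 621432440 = 822414740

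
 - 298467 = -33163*9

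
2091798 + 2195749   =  4287547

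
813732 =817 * 996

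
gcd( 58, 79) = 1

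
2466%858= 750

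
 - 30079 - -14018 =-16061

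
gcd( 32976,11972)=4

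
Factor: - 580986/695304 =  - 371/444  =  - 2^( - 2 )*3^ ( - 1 ) * 7^1*37^( - 1 )*53^1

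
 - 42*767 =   -  32214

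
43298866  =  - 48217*( - 898) 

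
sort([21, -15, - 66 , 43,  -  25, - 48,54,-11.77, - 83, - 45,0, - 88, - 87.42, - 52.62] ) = [-88, - 87.42, - 83, - 66, - 52.62, - 48, - 45,-25, - 15 , - 11.77,  0, 21,43,54] 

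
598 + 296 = 894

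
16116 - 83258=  - 67142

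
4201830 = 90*46687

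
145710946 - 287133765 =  - 141422819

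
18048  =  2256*8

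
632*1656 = 1046592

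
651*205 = 133455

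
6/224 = 3/112=0.03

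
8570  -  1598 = 6972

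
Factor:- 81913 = - 13^1 * 6301^1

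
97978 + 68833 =166811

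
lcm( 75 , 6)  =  150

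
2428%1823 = 605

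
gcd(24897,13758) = 3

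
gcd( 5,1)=1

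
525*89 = 46725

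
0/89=0  =  0.00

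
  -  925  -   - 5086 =4161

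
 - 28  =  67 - 95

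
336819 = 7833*43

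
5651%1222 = 763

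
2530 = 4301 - 1771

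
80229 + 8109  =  88338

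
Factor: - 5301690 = - 2^1*3^1*5^1*79^1*2237^1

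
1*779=779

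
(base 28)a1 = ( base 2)100011001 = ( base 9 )342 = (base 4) 10121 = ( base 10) 281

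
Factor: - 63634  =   - 2^1*31817^1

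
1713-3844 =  - 2131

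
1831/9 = 203+4/9 =203.44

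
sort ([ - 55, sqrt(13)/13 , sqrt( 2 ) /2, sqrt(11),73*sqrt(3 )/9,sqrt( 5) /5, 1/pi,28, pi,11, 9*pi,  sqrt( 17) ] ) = [  -  55, sqrt(13) /13,1/pi, sqrt(5)/5, sqrt( 2 )/2, pi, sqrt( 11), sqrt( 17), 11,73*sqrt(3)/9,  28, 9 * pi ]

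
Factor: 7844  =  2^2*37^1*53^1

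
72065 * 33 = 2378145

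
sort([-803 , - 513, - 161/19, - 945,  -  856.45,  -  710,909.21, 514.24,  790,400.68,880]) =[-945, - 856.45, - 803 , - 710, - 513, - 161/19,400.68, 514.24, 790, 880, 909.21 ]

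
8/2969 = 8/2969 = 0.00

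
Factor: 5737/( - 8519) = -7^ (  -  1) * 1217^( - 1)*5737^1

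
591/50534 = 591/50534 =0.01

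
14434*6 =86604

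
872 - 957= - 85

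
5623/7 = 5623/7 =803.29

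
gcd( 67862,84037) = 1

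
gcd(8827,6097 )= 91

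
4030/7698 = 2015/3849 = 0.52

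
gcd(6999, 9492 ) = 3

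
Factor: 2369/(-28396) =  - 2^( - 2)*23^1*31^ (-1 )*103^1*229^( - 1) 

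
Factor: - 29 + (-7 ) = -36=-2^2*3^2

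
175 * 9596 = 1679300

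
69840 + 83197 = 153037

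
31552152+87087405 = 118639557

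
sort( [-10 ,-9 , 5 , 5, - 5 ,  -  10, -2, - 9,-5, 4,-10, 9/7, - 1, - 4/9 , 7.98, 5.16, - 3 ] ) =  [-10, - 10, - 10, - 9,-9,  -  5,-5, - 3,-2, - 1,-4/9, 9/7,4,5, 5, 5.16, 7.98]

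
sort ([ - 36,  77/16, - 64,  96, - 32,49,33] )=[ - 64, - 36,-32  ,  77/16, 33,49, 96]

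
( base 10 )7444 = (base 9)11181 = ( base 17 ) 18CF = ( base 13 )3508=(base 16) 1D14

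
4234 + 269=4503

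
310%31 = 0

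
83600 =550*152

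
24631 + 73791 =98422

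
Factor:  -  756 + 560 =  - 196 = -2^2 * 7^2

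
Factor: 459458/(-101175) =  - 2^1*3^( - 1)*5^( - 2)* 71^( - 1)*107^1*113^1 = - 24182/5325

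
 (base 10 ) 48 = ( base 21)26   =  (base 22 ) 24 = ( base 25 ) 1N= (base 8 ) 60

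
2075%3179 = 2075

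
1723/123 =1723/123 = 14.01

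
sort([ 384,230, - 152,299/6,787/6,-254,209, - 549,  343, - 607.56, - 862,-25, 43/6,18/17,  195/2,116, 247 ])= [ - 862, - 607.56, - 549,-254, - 152,  -  25, 18/17,43/6, 299/6, 195/2 , 116, 787/6, 209 , 230, 247,343,384]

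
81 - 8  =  73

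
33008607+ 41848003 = 74856610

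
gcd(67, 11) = 1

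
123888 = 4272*29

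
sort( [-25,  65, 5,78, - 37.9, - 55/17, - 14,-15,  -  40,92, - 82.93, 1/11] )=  [ - 82.93, - 40, - 37.9, - 25, - 15, - 14, - 55/17, 1/11,5, 65,78 , 92]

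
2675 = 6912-4237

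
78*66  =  5148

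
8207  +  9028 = 17235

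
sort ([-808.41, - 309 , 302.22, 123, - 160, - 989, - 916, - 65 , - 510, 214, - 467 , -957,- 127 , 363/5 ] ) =[ - 989,  -  957,-916,-808.41,-510,-467 , - 309, -160,  -  127, - 65 , 363/5, 123, 214,302.22 ] 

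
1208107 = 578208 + 629899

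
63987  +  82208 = 146195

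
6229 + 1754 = 7983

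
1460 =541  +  919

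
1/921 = 1/921  =  0.00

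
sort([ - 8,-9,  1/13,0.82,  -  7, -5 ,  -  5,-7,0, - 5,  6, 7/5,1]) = [  -  9,- 8,- 7, - 7 , - 5,  -  5,  -  5,0, 1/13,0.82,1, 7/5, 6]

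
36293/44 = 824 + 37/44=824.84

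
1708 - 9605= - 7897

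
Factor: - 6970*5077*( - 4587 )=162318747030  =  2^1*3^1*5^1*11^1*17^1*41^1*139^1*5077^1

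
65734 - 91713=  - 25979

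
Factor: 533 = 13^1*41^1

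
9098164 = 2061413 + 7036751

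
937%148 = 49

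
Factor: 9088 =2^7*71^1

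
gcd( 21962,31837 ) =79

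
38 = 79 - 41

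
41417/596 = 69 + 293/596 = 69.49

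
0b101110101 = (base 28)d9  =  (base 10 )373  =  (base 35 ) an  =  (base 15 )19D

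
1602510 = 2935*546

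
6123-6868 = -745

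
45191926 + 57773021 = 102964947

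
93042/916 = 101 + 263/458 = 101.57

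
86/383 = 86/383 = 0.22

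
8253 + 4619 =12872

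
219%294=219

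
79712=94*848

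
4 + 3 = 7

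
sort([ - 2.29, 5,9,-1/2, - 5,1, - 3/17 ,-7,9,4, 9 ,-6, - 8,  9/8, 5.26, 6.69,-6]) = [ - 8, - 7 ,-6, - 6,-5,  -  2.29, - 1/2,-3/17 , 1, 9/8,4,5,5.26,6.69,9,9,9]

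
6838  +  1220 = 8058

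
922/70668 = 461/35334 =0.01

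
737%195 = 152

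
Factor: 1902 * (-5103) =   -  9705906  =  -2^1*3^7  *7^1*317^1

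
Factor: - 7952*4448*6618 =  - 2^10*3^1*7^1 * 71^1*139^1 * 1103^1=-234081942528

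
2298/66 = 34 +9/11 = 34.82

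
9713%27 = 20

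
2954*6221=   18376834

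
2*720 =1440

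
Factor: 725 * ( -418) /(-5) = 2^1*5^1*11^1*19^1*29^1 = 60610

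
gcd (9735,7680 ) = 15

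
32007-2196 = 29811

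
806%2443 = 806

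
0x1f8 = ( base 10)504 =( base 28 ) I0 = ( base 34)es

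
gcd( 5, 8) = 1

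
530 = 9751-9221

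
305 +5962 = 6267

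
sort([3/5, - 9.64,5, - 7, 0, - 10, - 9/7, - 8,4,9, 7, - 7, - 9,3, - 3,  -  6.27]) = [- 10, -9.64, - 9, - 8, - 7,  -  7, -6.27,  -  3, - 9/7, 0, 3/5,3,4 , 5,7,9 ] 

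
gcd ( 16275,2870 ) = 35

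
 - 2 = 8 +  - 10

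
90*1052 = 94680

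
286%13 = 0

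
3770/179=21 + 11/179 = 21.06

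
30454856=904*33689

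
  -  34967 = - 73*479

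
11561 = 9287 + 2274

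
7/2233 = 1/319 =0.00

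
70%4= 2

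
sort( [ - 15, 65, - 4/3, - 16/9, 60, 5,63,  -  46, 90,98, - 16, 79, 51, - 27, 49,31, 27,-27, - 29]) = [ - 46, - 29, - 27, - 27,-16, - 15, - 16/9, - 4/3, 5, 27,31, 49, 51, 60,63 , 65, 79, 90,98 ] 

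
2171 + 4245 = 6416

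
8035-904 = 7131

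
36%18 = 0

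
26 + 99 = 125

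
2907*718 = 2087226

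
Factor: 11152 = 2^4*17^1* 41^1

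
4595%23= 18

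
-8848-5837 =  - 14685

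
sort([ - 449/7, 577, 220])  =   [ - 449/7,220, 577 ]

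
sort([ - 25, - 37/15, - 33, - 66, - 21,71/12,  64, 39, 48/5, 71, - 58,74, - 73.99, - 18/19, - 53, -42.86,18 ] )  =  [ - 73.99, - 66, - 58,- 53,  -  42.86, - 33, - 25,-21,  -  37/15, - 18/19,71/12,48/5,18,39 , 64, 71, 74 ]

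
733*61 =44713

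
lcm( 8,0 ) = 0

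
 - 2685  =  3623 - 6308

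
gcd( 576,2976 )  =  96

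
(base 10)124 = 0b1111100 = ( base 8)174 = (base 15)84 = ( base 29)48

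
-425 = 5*( - 85 )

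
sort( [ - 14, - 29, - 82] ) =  [-82,-29, - 14]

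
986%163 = 8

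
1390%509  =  372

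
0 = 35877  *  0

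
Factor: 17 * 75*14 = 17850 = 2^1 * 3^1*  5^2 * 7^1*17^1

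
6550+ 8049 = 14599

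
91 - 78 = 13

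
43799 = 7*6257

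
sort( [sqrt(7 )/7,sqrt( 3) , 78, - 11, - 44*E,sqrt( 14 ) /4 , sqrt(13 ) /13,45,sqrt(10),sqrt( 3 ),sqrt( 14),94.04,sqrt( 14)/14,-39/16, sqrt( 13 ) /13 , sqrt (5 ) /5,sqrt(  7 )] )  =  [-44 * E, - 11,-39/16, sqrt(14)/14,sqrt( 13) /13,sqrt( 13) /13,sqrt( 7) /7,sqrt(5)/5,  sqrt( 14) /4, sqrt( 3), sqrt( 3 ),sqrt( 7),sqrt( 10), sqrt ( 14), 45,78, 94.04]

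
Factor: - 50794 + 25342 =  - 2^2*3^2*7^1 * 101^1 = -  25452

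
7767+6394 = 14161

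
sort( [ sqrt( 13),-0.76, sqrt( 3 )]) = [ - 0.76, sqrt( 3),sqrt ( 13) ] 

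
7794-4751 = 3043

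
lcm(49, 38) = 1862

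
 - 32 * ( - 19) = 608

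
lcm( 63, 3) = 63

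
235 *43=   10105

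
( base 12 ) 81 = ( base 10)97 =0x61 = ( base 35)2r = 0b1100001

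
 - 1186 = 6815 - 8001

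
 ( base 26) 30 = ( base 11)71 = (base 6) 210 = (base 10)78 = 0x4e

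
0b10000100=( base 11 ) 110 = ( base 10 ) 132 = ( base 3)11220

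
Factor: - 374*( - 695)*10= 2599300 = 2^2 * 5^2*11^1*17^1*139^1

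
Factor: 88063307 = 88063307^1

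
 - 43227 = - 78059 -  - 34832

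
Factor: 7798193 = 13^1*47^1*12763^1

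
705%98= 19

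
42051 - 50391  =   - 8340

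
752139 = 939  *801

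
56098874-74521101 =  - 18422227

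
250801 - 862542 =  - 611741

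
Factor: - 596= - 2^2*149^1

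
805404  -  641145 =164259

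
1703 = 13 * 131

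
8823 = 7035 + 1788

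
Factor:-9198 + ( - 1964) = - 11162 = -  2^1*5581^1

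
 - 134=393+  - 527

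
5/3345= 1/669 =0.00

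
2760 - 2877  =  - 117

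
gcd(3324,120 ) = 12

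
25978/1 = 25978 = 25978.00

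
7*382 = 2674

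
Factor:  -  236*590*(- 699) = 97328760 = 2^3*3^1*5^1*59^2*233^1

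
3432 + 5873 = 9305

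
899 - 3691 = - 2792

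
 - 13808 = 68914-82722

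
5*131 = 655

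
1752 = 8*219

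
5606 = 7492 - 1886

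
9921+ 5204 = 15125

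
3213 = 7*459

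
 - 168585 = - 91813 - 76772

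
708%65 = 58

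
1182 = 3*394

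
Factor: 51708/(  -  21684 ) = - 13^( - 1) * 31^1 = -  31/13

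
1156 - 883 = 273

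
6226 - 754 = 5472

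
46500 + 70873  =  117373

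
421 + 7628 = 8049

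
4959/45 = 110 + 1/5= 110.20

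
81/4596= 27/1532 = 0.02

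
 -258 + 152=  -  106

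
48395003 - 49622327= - 1227324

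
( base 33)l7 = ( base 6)3124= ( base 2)1010111100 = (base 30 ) NA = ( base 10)700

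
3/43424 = 3/43424 = 0.00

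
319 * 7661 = 2443859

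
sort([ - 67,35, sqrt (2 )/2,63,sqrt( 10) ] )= [ - 67, sqrt (2 )/2,sqrt( 10),35,63]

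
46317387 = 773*59919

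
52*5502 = 286104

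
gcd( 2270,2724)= 454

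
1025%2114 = 1025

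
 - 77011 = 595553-672564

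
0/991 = 0 = 0.00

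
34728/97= 34728/97 = 358.02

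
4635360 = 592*7830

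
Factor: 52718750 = 2^1*5^6*7^1*241^1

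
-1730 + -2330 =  - 4060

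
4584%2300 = 2284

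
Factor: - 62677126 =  - 2^1 * 197^1* 159079^1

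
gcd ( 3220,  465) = 5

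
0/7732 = 0 = 0.00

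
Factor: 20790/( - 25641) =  - 2^1*3^1*5^1*37^( - 1) = -30/37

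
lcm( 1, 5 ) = 5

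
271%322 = 271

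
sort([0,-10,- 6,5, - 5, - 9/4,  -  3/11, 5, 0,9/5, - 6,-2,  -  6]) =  [ - 10, - 6,  -  6 , - 6, - 5, -9/4, - 2, - 3/11, 0,0 , 9/5, 5, 5]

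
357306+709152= 1066458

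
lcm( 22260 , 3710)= 22260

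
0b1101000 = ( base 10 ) 104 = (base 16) 68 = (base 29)3H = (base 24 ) 48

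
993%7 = 6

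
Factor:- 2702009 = -19^1*  142211^1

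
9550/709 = 9550/709=13.47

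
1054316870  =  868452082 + 185864788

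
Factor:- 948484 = - 2^2*59^1*4019^1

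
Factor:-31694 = -2^1 * 13^1*23^1*53^1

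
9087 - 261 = 8826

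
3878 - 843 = 3035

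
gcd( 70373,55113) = 1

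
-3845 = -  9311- - 5466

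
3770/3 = 1256 + 2/3 = 1256.67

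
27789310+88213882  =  116003192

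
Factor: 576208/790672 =36013/49417 = 36013^1 * 49417^(- 1) 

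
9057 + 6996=16053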